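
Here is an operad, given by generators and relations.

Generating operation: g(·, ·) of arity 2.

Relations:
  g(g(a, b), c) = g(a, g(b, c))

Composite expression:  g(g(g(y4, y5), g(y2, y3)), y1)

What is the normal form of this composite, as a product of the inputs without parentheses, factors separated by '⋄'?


y4 ⋄ y5 ⋄ y2 ⋄ y3 ⋄ y1

All parenthesizations of g agree; list the y-inputs left to right.
g(y4, y5) flattens to y4 ⋄ y5
g(y2, y3) flattens to y2 ⋄ y3
g(g(y4, y5), g(y2, y3)) flattens to y4 ⋄ y5 ⋄ y2 ⋄ y3
g(g(g(y4, y5), g(y2, y3)), y1) flattens to y4 ⋄ y5 ⋄ y2 ⋄ y3 ⋄ y1


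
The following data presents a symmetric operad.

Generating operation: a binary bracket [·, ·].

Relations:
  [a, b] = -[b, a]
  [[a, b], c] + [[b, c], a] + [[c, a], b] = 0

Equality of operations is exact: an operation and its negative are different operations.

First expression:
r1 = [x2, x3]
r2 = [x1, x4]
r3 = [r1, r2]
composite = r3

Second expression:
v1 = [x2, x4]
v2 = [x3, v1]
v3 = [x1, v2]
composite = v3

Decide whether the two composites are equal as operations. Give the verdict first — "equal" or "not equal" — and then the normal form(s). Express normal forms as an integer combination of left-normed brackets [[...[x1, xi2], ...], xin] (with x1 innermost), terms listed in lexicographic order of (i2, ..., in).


In normal form, the first expression is -[[[x1, x4], x2], x3] + [[[x1, x4], x3], x2]
In normal form, the second expression is -[[[x1, x2], x4], x3] + [[[x1, x3], x2], x4] - [[[x1, x3], x4], x2] + [[[x1, x4], x2], x3]
Different reductions; not equal.

not equal; the first gives -[[[x1, x4], x2], x3] + [[[x1, x4], x3], x2] and the second -[[[x1, x2], x4], x3] + [[[x1, x3], x2], x4] - [[[x1, x3], x4], x2] + [[[x1, x4], x2], x3]


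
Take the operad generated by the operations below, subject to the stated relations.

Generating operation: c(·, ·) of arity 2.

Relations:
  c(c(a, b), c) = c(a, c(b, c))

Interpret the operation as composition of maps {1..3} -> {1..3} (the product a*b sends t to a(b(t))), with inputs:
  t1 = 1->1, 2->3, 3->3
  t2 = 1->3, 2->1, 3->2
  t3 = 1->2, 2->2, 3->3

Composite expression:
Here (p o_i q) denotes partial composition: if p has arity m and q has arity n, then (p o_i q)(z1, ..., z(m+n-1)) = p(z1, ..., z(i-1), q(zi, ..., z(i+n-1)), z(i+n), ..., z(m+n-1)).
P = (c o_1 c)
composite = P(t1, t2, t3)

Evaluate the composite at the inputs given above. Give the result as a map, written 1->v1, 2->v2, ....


1->1, 2->1, 3->3

c(t1, t2) = 1->3, 2->1, 3->3
c(c(t1, t2), t3) = 1->1, 2->1, 3->3


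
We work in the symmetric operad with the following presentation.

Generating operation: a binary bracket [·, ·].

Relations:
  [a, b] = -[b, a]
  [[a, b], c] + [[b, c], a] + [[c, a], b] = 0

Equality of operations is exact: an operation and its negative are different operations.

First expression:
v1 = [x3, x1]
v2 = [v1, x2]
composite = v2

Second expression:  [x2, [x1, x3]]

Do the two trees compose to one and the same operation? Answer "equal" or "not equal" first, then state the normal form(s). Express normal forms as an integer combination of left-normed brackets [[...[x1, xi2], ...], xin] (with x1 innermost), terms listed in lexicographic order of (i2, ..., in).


equal; the common form is -[[x1, x3], x2]

The first expression reduces to -[[x1, x3], x2]
The second expression reduces to -[[x1, x3], x2]
Same normal form: equal.


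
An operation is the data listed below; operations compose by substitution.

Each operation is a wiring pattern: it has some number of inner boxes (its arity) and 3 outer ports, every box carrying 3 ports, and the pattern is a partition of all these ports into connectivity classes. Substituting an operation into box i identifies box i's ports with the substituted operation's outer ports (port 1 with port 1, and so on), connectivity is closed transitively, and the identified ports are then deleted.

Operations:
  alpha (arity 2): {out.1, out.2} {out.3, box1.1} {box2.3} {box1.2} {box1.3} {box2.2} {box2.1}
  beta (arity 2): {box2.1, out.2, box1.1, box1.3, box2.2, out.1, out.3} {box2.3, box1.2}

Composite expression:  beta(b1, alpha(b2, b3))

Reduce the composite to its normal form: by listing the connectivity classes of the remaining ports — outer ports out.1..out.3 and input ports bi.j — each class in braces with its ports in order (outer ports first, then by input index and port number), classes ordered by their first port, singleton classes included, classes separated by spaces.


{out.1, out.2, out.3, b1.1, b1.3} {b1.2, b2.1} {b2.2} {b2.3} {b3.1} {b3.2} {b3.3}

Substituting into beta glues patterns; closure does the rest.
alpha over (b2, b3) gives {out.1, out.2} {out.3, b2.1} {b2.2} {b2.3} {b3.1} {b3.2} {b3.3}, out.j being that stage's outer ports
beta over (b1, b2, b3) gives {out.1, out.2, out.3, b1.1, b1.3} {b1.2, b2.1} {b2.2} {b2.3} {b3.1} {b3.2} {b3.3}, out.j being that stage's outer ports


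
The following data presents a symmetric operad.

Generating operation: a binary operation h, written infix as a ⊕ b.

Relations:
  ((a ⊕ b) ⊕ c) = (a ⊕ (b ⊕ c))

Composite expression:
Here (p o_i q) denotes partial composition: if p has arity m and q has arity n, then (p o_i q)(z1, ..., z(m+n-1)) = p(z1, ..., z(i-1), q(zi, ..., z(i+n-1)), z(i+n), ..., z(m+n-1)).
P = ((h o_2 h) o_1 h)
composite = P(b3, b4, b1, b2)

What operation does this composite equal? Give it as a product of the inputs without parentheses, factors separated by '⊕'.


b3 ⊕ b4 ⊕ b1 ⊕ b2

Key point: h is associative — brackets drop, the b-order remains.
(b3 ⊕ b4) flattens to b3 ⊕ b4
(b1 ⊕ b2) flattens to b1 ⊕ b2
((b3 ⊕ b4) ⊕ (b1 ⊕ b2)) flattens to b3 ⊕ b4 ⊕ b1 ⊕ b2


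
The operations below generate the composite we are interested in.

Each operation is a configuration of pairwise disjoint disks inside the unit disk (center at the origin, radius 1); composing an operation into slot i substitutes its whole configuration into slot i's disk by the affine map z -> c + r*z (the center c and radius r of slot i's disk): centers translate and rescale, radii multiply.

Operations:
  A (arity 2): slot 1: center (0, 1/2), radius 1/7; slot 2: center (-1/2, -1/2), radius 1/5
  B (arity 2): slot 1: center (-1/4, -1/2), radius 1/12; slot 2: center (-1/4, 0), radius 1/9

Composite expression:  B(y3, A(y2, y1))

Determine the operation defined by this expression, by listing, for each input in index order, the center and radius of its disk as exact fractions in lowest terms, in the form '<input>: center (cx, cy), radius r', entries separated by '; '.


y1: center (-11/36, -1/18), radius 1/45; y2: center (-1/4, 1/18), radius 1/63; y3: center (-1/4, -1/2), radius 1/12

Follow each y-input down from B: c' goes to c + r*c', radius to r*r'.
y3 passes through 1 substitution, ending at center (-1/4, -1/2), radius 1/12
y2 passes through 2 substitutions, ending at center (-1/4, 1/18), radius 1/63
y1 passes through 2 substitutions, ending at center (-11/36, -1/18), radius 1/45


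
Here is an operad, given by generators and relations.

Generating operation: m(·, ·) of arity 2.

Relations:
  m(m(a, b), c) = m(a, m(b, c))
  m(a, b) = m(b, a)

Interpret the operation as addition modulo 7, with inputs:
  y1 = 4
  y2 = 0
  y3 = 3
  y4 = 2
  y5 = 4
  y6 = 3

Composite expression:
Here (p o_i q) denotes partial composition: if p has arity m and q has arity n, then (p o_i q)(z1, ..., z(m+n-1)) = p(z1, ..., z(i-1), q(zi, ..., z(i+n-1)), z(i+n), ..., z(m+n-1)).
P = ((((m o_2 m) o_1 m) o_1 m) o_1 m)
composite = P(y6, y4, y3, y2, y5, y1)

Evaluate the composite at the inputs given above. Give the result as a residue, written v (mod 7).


2 (mod 7)

m(y6, y4) = 5
m(m(y6, y4), y3) = 1
m(m(m(y6, y4), y3), y2) = 1
m(y5, y1) = 1
m(m(m(m(y6, y4), y3), y2), m(y5, y1)) = 2


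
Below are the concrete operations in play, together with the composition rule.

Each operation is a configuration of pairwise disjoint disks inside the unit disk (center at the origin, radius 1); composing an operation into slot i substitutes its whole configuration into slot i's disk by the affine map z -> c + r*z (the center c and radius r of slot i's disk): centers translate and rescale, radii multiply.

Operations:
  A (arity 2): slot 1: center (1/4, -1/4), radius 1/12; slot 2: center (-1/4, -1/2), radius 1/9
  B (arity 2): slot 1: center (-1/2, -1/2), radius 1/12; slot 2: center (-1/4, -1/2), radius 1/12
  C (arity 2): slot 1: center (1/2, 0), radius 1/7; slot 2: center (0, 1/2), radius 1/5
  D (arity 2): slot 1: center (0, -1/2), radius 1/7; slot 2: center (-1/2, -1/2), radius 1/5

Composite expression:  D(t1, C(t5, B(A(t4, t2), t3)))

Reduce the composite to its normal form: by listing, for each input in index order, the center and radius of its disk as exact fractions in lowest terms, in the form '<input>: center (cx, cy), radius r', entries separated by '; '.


t1: center (0, -1/2), radius 1/7; t2: center (-25/48, -253/600), radius 1/2700; t3: center (-51/100, -21/50), radius 1/300; t4: center (-623/1200, -101/240), radius 1/3600; t5: center (-2/5, -1/2), radius 1/35

Follow each t-input down from D: c' goes to c + r*c', radius to r*r'.
t1: after 1 affine step, its disk has center (0, -1/2), radius 1/7
t5: after 2 affine steps, its disk has center (-2/5, -1/2), radius 1/35
t4: after 4 affine steps, its disk has center (-623/1200, -101/240), radius 1/3600
t2: after 4 affine steps, its disk has center (-25/48, -253/600), radius 1/2700
t3: after 3 affine steps, its disk has center (-51/100, -21/50), radius 1/300


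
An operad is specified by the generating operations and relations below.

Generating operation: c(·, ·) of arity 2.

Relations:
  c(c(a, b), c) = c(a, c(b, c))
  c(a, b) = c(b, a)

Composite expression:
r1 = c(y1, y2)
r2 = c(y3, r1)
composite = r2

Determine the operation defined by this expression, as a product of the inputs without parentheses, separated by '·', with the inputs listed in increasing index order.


y1 · y2 · y3

Reordering under c is free, so list the y-inputs canonically.
c(y1, y2) spells out as y1 · y2
c(y3, c(y1, y2)) spells out as y3 · y1 · y2
commutativity sorts the factors: y1 · y2 · y3


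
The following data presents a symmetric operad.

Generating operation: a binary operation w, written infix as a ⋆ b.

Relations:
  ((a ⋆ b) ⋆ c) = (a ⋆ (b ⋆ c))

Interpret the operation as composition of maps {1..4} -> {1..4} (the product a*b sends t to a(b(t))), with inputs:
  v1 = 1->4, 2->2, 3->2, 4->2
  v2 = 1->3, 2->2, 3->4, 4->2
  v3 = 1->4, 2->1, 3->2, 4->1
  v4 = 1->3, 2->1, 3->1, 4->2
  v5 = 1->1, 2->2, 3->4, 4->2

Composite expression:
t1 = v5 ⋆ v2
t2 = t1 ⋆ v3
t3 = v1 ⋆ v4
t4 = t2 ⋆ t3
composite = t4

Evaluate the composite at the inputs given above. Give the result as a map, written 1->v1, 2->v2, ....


(v5 ⋆ v2) = 1->4, 2->2, 3->2, 4->2
((v5 ⋆ v2) ⋆ v3) = 1->2, 2->4, 3->2, 4->4
(v1 ⋆ v4) = 1->2, 2->4, 3->4, 4->2
(((v5 ⋆ v2) ⋆ v3) ⋆ (v1 ⋆ v4)) = 1->4, 2->4, 3->4, 4->4

1->4, 2->4, 3->4, 4->4


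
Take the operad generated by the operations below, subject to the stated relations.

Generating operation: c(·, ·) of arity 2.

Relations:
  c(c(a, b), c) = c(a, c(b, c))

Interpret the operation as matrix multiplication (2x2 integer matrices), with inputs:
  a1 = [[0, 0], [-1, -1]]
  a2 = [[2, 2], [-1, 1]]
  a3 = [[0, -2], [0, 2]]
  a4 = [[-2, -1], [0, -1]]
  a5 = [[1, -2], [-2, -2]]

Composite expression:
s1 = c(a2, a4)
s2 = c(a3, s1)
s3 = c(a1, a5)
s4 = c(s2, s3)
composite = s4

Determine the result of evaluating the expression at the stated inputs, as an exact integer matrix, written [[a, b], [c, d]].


[[0, 0], [0, 0]]

c(a2, a4) = [[-4, -4], [2, 0]]
c(a3, c(a2, a4)) = [[-4, 0], [4, 0]]
c(a1, a5) = [[0, 0], [1, 4]]
c(c(a3, c(a2, a4)), c(a1, a5)) = [[0, 0], [0, 0]]


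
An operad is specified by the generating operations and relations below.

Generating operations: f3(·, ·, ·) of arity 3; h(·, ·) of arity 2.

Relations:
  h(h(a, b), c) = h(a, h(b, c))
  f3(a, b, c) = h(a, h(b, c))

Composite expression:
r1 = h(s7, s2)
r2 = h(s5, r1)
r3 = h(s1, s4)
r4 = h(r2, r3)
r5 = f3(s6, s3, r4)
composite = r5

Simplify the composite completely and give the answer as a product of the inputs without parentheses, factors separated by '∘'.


s6 ∘ s3 ∘ s5 ∘ s7 ∘ s2 ∘ s1 ∘ s4

All parenthesizations of f3 agree; list the s-inputs left to right.
h(s7, s2) flattens to s7 ∘ s2
h(s5, h(s7, s2)) flattens to s5 ∘ s7 ∘ s2
h(s1, s4) flattens to s1 ∘ s4
h(h(s5, h(s7, s2)), h(s1, s4)) flattens to s5 ∘ s7 ∘ s2 ∘ s1 ∘ s4
f3(s6, s3, h(h(s5, h(s7, s2)), h(s1, s4))) flattens to s6 ∘ s3 ∘ s5 ∘ s7 ∘ s2 ∘ s1 ∘ s4


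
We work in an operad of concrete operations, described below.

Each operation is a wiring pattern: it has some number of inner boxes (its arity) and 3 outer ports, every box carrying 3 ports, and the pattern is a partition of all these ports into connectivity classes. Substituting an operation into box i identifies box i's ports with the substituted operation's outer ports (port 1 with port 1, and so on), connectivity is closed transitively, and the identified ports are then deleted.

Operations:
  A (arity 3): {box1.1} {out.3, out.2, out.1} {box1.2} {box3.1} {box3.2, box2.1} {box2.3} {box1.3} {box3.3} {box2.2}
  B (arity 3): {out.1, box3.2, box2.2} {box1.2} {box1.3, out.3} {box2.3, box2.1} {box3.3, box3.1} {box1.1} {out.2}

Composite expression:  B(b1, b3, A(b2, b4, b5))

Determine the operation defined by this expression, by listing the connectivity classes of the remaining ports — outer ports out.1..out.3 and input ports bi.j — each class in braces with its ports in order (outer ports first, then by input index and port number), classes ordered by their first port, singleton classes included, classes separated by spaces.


After gluing at B, chains via deleted ports link the b-ports.
the subtree at A composes to {out.1, out.2, out.3} {b2.1} {b2.2} {b2.3} {b4.1, b5.2} {b4.2} {b4.3} {b5.1} {b5.3} on (b2, b4, b5); out.j = own outer ports
the subtree at B composes to {out.1, b3.2} {out.2} {out.3, b1.3} {b1.1} {b1.2} {b2.1} {b2.2} {b2.3} {b3.1, b3.3} {b4.1, b5.2} {b4.2} {b4.3} {b5.1} {b5.3} on (b1, b3, b2, b4, b5); out.j = own outer ports

{out.1, b3.2} {out.2} {out.3, b1.3} {b1.1} {b1.2} {b2.1} {b2.2} {b2.3} {b3.1, b3.3} {b4.1, b5.2} {b4.2} {b4.3} {b5.1} {b5.3}


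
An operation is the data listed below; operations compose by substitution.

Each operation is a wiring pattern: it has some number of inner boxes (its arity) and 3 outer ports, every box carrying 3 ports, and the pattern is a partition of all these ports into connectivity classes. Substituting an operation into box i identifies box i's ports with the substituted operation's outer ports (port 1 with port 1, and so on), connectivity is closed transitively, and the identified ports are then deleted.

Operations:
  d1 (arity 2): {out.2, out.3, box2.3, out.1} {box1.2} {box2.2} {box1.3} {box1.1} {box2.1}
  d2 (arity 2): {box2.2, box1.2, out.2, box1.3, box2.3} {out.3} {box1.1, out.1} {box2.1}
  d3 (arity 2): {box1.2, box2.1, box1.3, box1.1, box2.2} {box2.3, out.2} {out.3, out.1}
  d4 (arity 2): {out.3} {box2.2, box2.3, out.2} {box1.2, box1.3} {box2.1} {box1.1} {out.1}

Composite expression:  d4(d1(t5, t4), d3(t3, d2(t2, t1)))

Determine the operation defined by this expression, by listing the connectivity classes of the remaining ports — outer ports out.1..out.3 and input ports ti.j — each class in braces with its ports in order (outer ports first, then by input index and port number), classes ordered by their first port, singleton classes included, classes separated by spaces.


Connectivity passes through glued d4-boundaries; trace each wire chain.
after d1, the pattern on (t5, t4) reads {out.1, out.2, out.3, t4.3} {t4.1} {t4.2} {t5.1} {t5.2} {t5.3} (out.j = its outer ports)
after d2, the pattern on (t2, t1) reads {out.1, t2.1} {out.2, t1.2, t1.3, t2.2, t2.3} {out.3} {t1.1} (out.j = its outer ports)
after d3, the pattern on (t3, t2, t1) reads {out.1, out.3} {out.2} {t1.1} {t1.2, t1.3, t2.1, t2.2, t2.3, t3.1, t3.2, t3.3} (out.j = its outer ports)
after d4, the pattern on (t5, t4, t3, t2, t1) reads {out.1} {out.2} {out.3} {t1.1} {t1.2, t1.3, t2.1, t2.2, t2.3, t3.1, t3.2, t3.3} {t4.1} {t4.2} {t4.3} {t5.1} {t5.2} {t5.3} (out.j = its outer ports)

{out.1} {out.2} {out.3} {t1.1} {t1.2, t1.3, t2.1, t2.2, t2.3, t3.1, t3.2, t3.3} {t4.1} {t4.2} {t4.3} {t5.1} {t5.2} {t5.3}


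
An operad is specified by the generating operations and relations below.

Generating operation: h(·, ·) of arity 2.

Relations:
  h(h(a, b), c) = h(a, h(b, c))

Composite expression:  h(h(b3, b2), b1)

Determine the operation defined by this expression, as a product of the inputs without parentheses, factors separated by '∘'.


b3 ∘ b2 ∘ b1


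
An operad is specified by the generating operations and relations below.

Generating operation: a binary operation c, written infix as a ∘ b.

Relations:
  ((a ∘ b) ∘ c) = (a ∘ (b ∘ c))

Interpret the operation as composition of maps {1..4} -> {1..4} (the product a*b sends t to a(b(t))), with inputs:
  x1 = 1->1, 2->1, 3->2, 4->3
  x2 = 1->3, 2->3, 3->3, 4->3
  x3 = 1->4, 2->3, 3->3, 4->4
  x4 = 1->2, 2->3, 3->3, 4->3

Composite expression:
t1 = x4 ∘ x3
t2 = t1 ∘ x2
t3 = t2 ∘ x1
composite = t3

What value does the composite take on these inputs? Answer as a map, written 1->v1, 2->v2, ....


1->3, 2->3, 3->3, 4->3


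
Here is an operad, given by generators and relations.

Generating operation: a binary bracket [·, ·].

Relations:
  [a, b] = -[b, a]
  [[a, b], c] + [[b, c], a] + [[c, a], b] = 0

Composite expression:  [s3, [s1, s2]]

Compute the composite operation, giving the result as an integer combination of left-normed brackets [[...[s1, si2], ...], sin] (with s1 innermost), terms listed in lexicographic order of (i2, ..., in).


-[[s1, s2], s3]

Antisymmetry and Jacobi reduce to s1-anchored left-normed brackets.
Composite bracket: [s3, [s1, s2]]
Under [a, b] = ab - ba we get 4 signed associative words (2^2 = 4).
Keep just the words that open with s1:
  from s1s2s3, sign -1: term -[[s1, s2], s3]


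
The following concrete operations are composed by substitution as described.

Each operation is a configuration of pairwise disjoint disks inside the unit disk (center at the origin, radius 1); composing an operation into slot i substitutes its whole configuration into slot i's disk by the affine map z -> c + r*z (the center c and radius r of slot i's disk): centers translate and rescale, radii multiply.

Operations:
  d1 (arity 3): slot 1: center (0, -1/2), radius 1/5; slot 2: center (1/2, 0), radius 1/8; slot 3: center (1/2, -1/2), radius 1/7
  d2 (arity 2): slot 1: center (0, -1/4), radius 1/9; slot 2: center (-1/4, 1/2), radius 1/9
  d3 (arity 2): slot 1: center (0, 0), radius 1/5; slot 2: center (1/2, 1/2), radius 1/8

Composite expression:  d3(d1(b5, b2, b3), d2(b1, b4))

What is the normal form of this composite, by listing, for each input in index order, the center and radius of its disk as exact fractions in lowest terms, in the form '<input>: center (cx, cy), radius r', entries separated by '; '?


b1: center (1/2, 15/32), radius 1/72; b2: center (1/10, 0), radius 1/40; b3: center (1/10, -1/10), radius 1/35; b4: center (15/32, 9/16), radius 1/72; b5: center (0, -1/10), radius 1/25

Follow each b-input down from d3: c' goes to c + r*c', radius to r*r'.
tracing b5 down its 2-map path: center (0, -1/10), radius 1/25
tracing b2 down its 2-map path: center (1/10, 0), radius 1/40
tracing b3 down its 2-map path: center (1/10, -1/10), radius 1/35
tracing b1 down its 2-map path: center (1/2, 15/32), radius 1/72
tracing b4 down its 2-map path: center (15/32, 9/16), radius 1/72


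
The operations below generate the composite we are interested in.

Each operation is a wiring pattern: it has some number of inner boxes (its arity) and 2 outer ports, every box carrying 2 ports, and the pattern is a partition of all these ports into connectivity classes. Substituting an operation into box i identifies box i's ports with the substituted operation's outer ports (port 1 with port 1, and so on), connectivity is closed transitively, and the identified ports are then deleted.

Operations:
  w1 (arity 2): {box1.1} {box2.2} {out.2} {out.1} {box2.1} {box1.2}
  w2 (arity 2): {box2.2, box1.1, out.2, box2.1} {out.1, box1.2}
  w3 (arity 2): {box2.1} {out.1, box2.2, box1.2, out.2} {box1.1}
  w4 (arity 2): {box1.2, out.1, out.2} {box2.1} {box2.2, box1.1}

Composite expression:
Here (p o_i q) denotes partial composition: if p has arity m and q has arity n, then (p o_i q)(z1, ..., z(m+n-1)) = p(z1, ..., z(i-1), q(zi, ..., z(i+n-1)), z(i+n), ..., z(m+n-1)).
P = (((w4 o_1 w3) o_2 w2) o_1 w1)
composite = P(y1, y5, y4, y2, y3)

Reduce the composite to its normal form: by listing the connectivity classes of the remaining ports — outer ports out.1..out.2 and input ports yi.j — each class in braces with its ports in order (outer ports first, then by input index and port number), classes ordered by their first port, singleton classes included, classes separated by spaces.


Treat the ports identified at w4 as solder joints: merge, then drop.
through w1, on inputs (y1, y5): {out.1} {out.2} {y1.1} {y1.2} {y5.1} {y5.2} (out.j = stage outer ports)
through w2, on inputs (y4, y2): {out.1, y4.2} {out.2, y2.1, y2.2, y4.1} (out.j = stage outer ports)
through w3, on inputs (y1, y5, y4, y2): {out.1, out.2, y2.1, y2.2, y4.1} {y1.1} {y1.2} {y4.2} {y5.1} {y5.2} (out.j = stage outer ports)
through w4, on inputs (y1, y5, y4, y2, y3): {out.1, out.2, y2.1, y2.2, y3.2, y4.1} {y1.1} {y1.2} {y3.1} {y4.2} {y5.1} {y5.2} (out.j = stage outer ports)

{out.1, out.2, y2.1, y2.2, y3.2, y4.1} {y1.1} {y1.2} {y3.1} {y4.2} {y5.1} {y5.2}


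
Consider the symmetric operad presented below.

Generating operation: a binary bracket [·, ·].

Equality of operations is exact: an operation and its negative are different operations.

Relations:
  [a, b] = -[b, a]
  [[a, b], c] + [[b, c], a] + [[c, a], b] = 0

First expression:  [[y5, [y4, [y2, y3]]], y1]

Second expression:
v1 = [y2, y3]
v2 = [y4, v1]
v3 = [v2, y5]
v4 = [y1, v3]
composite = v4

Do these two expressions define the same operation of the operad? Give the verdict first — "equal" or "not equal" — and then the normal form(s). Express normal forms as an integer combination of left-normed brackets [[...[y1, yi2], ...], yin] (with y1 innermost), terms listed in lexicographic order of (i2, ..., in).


In normal form, the first expression is -[[[[y1, y2], y3], y4], y5] + [[[[y1, y3], y2], y4], y5] + [[[[y1, y4], y2], y3], y5] - [[[[y1, y4], y3], y2], y5] + [[[[y1, y5], y2], y3], y4] - [[[[y1, y5], y3], y2], y4] - [[[[y1, y5], y4], y2], y3] + [[[[y1, y5], y4], y3], y2]
In normal form, the second expression is -[[[[y1, y2], y3], y4], y5] + [[[[y1, y3], y2], y4], y5] + [[[[y1, y4], y2], y3], y5] - [[[[y1, y4], y3], y2], y5] + [[[[y1, y5], y2], y3], y4] - [[[[y1, y5], y3], y2], y4] - [[[[y1, y5], y4], y2], y3] + [[[[y1, y5], y4], y3], y2]
The forms coincide; equal.

equal: each reduces to -[[[[y1, y2], y3], y4], y5] + [[[[y1, y3], y2], y4], y5] + [[[[y1, y4], y2], y3], y5] - [[[[y1, y4], y3], y2], y5] + [[[[y1, y5], y2], y3], y4] - [[[[y1, y5], y3], y2], y4] - [[[[y1, y5], y4], y2], y3] + [[[[y1, y5], y4], y3], y2]


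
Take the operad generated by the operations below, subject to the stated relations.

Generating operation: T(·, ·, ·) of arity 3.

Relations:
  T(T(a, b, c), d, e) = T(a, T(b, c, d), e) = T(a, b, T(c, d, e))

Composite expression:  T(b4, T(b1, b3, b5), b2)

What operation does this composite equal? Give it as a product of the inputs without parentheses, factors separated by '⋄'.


b4 ⋄ b1 ⋄ b3 ⋄ b5 ⋄ b2

Every regrouping of T is equal, so read the b-inputs in written order.
T(b1, b3, b5) collapses to b1 ⋄ b3 ⋄ b5
T(b4, T(b1, b3, b5), b2) collapses to b4 ⋄ b1 ⋄ b3 ⋄ b5 ⋄ b2


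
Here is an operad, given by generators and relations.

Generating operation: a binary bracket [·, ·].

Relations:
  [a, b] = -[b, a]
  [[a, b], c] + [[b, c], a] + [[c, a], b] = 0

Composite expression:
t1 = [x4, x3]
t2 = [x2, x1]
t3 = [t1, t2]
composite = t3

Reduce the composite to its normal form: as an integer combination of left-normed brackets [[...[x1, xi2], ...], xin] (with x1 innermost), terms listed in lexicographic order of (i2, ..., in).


-[[[x1, x2], x3], x4] + [[[x1, x2], x4], x3]

Left-normed coefficients sit on the x1-initial expansion words.
Composite bracket: [[x4, x3], [x2, x1]]
The bracket unfolds into 8 signed words via [a, b] = ab - ba (2^3 = 8).
Keep just the words that open with x1:
  sign of x1x2x3x4 is -1, so it contributes -[[[x1, x2], x3], x4]
  sign of x1x2x4x3 is +1, so it contributes +[[[x1, x2], x4], x3]


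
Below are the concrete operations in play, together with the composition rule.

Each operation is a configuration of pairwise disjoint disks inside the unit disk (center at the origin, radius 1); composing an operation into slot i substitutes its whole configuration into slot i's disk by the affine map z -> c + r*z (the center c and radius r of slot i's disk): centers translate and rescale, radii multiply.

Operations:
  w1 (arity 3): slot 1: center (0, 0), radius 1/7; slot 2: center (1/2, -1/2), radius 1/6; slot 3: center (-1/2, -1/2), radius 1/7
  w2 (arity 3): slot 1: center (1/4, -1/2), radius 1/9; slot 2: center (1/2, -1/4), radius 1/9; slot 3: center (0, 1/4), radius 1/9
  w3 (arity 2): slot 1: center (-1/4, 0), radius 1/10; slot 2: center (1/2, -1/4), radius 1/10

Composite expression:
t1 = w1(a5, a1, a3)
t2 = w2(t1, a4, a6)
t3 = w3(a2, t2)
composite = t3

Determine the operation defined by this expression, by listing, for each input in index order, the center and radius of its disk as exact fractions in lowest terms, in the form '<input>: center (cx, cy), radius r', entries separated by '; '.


a1: center (191/360, -11/36), radius 1/540; a2: center (-1/4, 0), radius 1/10; a3: center (187/360, -11/36), radius 1/630; a4: center (11/20, -11/40), radius 1/90; a5: center (21/40, -3/10), radius 1/630; a6: center (1/2, -9/40), radius 1/90


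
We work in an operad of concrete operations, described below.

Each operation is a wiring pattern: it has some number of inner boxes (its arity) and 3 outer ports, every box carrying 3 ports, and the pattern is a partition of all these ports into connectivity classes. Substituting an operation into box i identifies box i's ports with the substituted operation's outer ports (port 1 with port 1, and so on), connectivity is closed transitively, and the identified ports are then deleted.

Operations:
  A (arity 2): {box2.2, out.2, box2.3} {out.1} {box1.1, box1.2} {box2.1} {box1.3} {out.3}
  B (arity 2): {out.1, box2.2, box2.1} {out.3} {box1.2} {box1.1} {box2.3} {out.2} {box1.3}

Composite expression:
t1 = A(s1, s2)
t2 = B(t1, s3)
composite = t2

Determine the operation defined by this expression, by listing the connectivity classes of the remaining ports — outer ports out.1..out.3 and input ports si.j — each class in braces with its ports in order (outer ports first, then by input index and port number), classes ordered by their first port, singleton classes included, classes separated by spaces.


{out.1, s3.1, s3.2} {out.2} {out.3} {s1.1, s1.2} {s1.3} {s2.1} {s2.2, s2.3} {s3.3}

Treat the ports identified at B as solder joints: merge, then drop.
composing A on (s1, s2), with out.j its own outer ports: {out.1} {out.2, s2.2, s2.3} {out.3} {s1.1, s1.2} {s1.3} {s2.1}
composing B on (s1, s2, s3), with out.j its own outer ports: {out.1, s3.1, s3.2} {out.2} {out.3} {s1.1, s1.2} {s1.3} {s2.1} {s2.2, s2.3} {s3.3}


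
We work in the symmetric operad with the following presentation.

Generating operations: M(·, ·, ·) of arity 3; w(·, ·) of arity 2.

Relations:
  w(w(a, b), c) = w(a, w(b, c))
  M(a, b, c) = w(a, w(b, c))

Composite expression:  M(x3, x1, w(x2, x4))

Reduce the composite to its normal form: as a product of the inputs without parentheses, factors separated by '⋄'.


x3 ⋄ x1 ⋄ x2 ⋄ x4

Key point: M is associative — brackets drop, the x-order remains.
w(x2, x4) unparenthesizes to x2 ⋄ x4
M(x3, x1, w(x2, x4)) unparenthesizes to x3 ⋄ x1 ⋄ x2 ⋄ x4


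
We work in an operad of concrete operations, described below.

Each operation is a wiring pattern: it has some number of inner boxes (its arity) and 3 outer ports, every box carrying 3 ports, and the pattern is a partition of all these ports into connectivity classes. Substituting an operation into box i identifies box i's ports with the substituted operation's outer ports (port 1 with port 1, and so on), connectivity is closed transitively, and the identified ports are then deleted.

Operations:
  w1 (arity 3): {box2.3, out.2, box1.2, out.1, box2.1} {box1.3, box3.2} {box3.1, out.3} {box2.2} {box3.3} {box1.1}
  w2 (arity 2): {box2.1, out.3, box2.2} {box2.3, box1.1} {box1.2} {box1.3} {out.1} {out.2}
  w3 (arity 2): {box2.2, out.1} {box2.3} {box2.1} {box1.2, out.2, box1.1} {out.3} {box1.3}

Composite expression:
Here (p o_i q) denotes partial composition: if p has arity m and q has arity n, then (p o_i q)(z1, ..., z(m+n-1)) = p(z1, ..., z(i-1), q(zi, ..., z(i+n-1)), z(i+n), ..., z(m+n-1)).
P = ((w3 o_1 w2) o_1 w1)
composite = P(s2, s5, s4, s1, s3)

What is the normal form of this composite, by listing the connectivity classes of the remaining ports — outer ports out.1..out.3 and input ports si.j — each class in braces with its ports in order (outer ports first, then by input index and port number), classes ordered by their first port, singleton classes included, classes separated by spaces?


{out.1, s3.2} {out.2} {out.3} {s1.1, s1.2} {s1.3, s2.2, s5.1, s5.3} {s2.1} {s2.3, s4.2} {s3.1} {s3.3} {s4.1} {s4.3} {s5.2}

Substituting into w3 glues patterns; closure does the rest.
stage w1: inputs (s2, s5, s4), connectivity {out.1, out.2, s2.2, s5.1, s5.3} {out.3, s4.1} {s2.1} {s2.3, s4.2} {s4.3} {s5.2}, out.j its boundary
stage w2: inputs (s2, s5, s4, s1), connectivity {out.1} {out.2} {out.3, s1.1, s1.2} {s1.3, s2.2, s5.1, s5.3} {s2.1} {s2.3, s4.2} {s4.1} {s4.3} {s5.2}, out.j its boundary
stage w3: inputs (s2, s5, s4, s1, s3), connectivity {out.1, s3.2} {out.2} {out.3} {s1.1, s1.2} {s1.3, s2.2, s5.1, s5.3} {s2.1} {s2.3, s4.2} {s3.1} {s3.3} {s4.1} {s4.3} {s5.2}, out.j its boundary


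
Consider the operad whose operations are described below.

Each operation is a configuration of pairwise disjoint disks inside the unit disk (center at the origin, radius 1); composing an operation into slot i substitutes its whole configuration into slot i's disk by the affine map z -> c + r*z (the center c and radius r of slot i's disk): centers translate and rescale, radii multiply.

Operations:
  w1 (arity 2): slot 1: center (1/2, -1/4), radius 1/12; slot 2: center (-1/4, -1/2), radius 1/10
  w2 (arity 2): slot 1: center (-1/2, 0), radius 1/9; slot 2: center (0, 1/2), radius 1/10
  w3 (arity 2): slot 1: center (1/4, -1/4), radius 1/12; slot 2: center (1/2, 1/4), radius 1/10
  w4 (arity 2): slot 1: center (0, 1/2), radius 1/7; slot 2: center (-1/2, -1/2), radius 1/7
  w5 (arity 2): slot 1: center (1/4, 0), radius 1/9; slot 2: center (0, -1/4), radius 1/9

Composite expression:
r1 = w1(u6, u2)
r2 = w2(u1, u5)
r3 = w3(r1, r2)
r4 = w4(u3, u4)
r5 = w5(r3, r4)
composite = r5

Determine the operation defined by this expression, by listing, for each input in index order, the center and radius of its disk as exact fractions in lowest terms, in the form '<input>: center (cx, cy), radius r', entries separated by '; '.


Affine substitution under w5: radii multiply and u-centers shift.
u6: after 3 affine steps, its disk has center (61/216, -13/432), radius 1/1296
u2: after 3 affine steps, its disk has center (119/432, -7/216), radius 1/1080
u1: after 3 affine steps, its disk has center (3/10, 1/36), radius 1/810
u5: after 3 affine steps, its disk has center (11/36, 1/30), radius 1/900
u3: after 2 affine steps, its disk has center (0, -7/36), radius 1/63
u4: after 2 affine steps, its disk has center (-1/18, -11/36), radius 1/63

u1: center (3/10, 1/36), radius 1/810; u2: center (119/432, -7/216), radius 1/1080; u3: center (0, -7/36), radius 1/63; u4: center (-1/18, -11/36), radius 1/63; u5: center (11/36, 1/30), radius 1/900; u6: center (61/216, -13/432), radius 1/1296


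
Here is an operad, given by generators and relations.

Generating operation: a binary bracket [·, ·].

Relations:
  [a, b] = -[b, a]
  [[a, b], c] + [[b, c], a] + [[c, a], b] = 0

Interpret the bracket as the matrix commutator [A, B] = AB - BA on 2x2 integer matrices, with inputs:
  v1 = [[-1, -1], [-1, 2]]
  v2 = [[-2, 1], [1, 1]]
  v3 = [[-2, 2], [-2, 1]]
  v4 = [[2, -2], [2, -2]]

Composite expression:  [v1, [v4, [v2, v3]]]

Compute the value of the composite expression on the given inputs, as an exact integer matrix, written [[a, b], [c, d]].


[v2, v3] = [[-4, -3], [-9, 4]]
[v4, [v2, v3]] = [[24, -28], [20, -24]]
[v1, [v4, [v2, v3]]] = [[-48, 132], [12, 48]]

[[-48, 132], [12, 48]]


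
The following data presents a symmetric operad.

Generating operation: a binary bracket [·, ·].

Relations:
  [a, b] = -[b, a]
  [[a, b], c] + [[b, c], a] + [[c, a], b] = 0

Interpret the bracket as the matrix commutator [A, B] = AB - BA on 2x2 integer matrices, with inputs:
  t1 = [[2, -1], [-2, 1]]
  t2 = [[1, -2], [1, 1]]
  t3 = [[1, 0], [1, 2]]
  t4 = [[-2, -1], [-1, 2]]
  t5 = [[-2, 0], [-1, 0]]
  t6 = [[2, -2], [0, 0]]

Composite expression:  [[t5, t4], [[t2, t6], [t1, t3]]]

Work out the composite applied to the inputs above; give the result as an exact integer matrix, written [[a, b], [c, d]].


[t5, t4] = [[-1, 2], [2, 1]]
[t2, t6] = [[2, 4], [2, -2]]
[t1, t3] = [[-1, -1], [1, 1]]
[[t2, t6], [t1, t3]] = [[6, 4], [-8, -6]]
[[t5, t4], [[t2, t6], [t1, t3]]] = [[-24, -32], [8, 24]]

[[-24, -32], [8, 24]]


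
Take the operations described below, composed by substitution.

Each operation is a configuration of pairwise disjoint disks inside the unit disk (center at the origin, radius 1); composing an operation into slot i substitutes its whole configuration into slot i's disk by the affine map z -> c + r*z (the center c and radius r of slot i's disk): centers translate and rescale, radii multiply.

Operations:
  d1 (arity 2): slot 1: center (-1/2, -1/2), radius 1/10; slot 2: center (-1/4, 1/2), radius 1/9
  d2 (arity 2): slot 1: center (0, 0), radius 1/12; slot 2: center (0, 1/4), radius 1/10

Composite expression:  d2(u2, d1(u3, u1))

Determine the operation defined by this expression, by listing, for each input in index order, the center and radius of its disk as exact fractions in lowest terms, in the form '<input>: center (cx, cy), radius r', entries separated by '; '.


Nesting under d2 composes maps z -> c + r*z down each u-path.
u2: after 1 affine step, its disk has center (0, 0), radius 1/12
u3: after 2 affine steps, its disk has center (-1/20, 1/5), radius 1/100
u1: after 2 affine steps, its disk has center (-1/40, 3/10), radius 1/90

u1: center (-1/40, 3/10), radius 1/90; u2: center (0, 0), radius 1/12; u3: center (-1/20, 1/5), radius 1/100


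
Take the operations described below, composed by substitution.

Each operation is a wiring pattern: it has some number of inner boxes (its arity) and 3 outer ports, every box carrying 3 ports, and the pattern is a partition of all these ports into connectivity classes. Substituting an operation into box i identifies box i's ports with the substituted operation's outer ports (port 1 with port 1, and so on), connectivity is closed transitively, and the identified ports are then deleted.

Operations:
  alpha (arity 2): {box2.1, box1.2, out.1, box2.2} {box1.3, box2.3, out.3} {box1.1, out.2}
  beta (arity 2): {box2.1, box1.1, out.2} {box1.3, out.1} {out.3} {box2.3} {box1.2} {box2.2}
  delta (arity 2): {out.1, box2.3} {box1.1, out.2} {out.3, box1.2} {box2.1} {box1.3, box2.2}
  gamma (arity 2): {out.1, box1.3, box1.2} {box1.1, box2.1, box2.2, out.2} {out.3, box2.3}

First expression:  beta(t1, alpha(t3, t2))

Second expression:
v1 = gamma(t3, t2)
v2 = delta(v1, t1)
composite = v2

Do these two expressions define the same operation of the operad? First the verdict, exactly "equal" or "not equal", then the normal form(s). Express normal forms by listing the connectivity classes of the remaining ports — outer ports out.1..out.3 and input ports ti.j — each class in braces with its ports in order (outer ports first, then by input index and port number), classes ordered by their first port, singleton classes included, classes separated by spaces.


Normal form of the first expression: {out.1, t1.3} {out.2, t1.1, t2.1, t2.2, t3.2} {out.3} {t1.2} {t2.3, t3.3} {t3.1}
Normal form of the second expression: {out.1, t1.3} {out.2, t3.2, t3.3} {out.3, t2.1, t2.2, t3.1} {t1.1} {t1.2, t2.3}
The forms do not match — not equal.

not equal; the first gives {out.1, t1.3} {out.2, t1.1, t2.1, t2.2, t3.2} {out.3} {t1.2} {t2.3, t3.3} {t3.1} and the second {out.1, t1.3} {out.2, t3.2, t3.3} {out.3, t2.1, t2.2, t3.1} {t1.1} {t1.2, t2.3}


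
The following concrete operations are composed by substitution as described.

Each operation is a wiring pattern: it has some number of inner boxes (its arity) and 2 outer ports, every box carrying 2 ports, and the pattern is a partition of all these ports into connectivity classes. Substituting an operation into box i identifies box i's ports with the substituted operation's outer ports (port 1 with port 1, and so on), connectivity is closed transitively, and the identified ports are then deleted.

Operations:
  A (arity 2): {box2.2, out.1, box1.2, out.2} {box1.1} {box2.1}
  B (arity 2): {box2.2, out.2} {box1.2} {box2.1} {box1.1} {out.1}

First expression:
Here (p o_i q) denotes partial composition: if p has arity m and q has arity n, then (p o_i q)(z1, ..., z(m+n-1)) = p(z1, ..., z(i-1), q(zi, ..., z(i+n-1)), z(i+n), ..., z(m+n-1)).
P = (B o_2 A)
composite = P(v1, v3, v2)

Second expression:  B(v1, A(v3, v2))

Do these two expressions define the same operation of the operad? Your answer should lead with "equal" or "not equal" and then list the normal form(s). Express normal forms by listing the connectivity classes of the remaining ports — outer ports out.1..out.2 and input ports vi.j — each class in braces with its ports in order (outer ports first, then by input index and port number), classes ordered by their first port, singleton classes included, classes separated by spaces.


equal; the common form is {out.1} {out.2, v2.2, v3.2} {v1.1} {v1.2} {v2.1} {v3.1}

In normal form, the first expression is {out.1} {out.2, v2.2, v3.2} {v1.1} {v1.2} {v2.1} {v3.1}
In normal form, the second expression is {out.1} {out.2, v2.2, v3.2} {v1.1} {v1.2} {v2.1} {v3.1}
Identical normal forms: equal.


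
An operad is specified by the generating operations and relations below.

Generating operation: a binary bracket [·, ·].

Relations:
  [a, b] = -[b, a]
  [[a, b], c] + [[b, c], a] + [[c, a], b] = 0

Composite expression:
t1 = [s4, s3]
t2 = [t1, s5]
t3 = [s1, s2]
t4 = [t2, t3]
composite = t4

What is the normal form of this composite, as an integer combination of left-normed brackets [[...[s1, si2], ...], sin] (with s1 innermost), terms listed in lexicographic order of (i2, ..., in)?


[[[[s1, s2], s3], s4], s5] - [[[[s1, s2], s4], s3], s5] - [[[[s1, s2], s5], s3], s4] + [[[[s1, s2], s5], s4], s3]


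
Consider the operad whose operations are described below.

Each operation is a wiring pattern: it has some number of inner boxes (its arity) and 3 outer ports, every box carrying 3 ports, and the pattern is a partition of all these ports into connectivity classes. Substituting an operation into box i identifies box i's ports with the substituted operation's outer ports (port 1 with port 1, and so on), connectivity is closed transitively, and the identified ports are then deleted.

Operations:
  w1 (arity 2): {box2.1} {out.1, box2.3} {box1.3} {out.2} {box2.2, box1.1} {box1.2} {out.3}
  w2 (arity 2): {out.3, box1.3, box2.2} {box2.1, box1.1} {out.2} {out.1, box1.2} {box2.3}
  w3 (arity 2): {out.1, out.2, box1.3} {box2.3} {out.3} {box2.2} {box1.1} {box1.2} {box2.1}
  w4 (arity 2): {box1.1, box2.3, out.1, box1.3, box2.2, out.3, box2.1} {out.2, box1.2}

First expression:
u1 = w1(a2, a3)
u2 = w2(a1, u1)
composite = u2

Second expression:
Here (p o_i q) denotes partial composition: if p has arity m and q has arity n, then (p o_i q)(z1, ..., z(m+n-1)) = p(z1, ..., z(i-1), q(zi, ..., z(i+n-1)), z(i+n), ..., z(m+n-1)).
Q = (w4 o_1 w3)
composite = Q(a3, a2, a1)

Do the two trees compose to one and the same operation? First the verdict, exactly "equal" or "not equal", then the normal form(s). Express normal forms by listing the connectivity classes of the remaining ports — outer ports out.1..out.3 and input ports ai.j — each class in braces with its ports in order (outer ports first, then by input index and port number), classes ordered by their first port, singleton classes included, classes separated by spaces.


not equal: they reduce to {out.1, a1.2} {out.2} {out.3, a1.3} {a1.1, a3.3} {a2.1, a3.2} {a2.2} {a2.3} {a3.1} and {out.1, out.2, out.3, a1.1, a1.2, a1.3, a3.3} {a2.1} {a2.2} {a2.3} {a3.1} {a3.2}

In normal form, the first expression is {out.1, a1.2} {out.2} {out.3, a1.3} {a1.1, a3.3} {a2.1, a3.2} {a2.2} {a2.3} {a3.1}
In normal form, the second expression is {out.1, out.2, out.3, a1.1, a1.2, a1.3, a3.3} {a2.1} {a2.2} {a2.3} {a3.1} {a3.2}
Distinct normal forms: not equal.
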